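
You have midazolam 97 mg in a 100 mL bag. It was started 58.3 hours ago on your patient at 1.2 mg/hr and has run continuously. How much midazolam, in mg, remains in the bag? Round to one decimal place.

27.0 mg

Concentration = 97 mg ÷ 100 mL = 0.97 mg/mL
Rate = 1.2 mg/hr ÷ 0.97 mg/mL = 1.237113 mL/hr
Volume infused = 1.237113 mL/hr × 58.3 hr = 72.12371 mL
Volume remaining = 100 − 72.12371 = 27.87629 mL
Drug remaining = 27.87629 mL × 0.97 mg/mL = 27.04 mg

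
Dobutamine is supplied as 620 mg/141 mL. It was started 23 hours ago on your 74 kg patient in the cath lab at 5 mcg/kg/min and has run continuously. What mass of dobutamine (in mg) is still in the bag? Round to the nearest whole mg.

109 mg

Dose = 5 mcg/kg/min × 74 kg = 370 mcg/min
370 mcg/min × 60 min/hr = 22200 mcg/hr
Concentration = 620 mg ÷ 141 mL = 4.397163 mg/mL = 4397.163 mcg/mL
Rate = 22200 mcg/hr ÷ 4397.163 mcg/mL = 5.04871 mL/hr
Volume infused = 5.04871 mL/hr × 23 hr = 116.1203 mL
Volume remaining = 141 − 116.1203 = 24.87968 mL
Drug remaining = 24.87968 mL × 4397.163 mcg/mL = 109400 mcg = 109.4 mg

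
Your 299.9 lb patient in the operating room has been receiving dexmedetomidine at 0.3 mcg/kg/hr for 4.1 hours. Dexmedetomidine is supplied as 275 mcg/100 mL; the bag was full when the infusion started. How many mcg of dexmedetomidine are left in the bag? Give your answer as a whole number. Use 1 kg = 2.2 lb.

Weight = 299.9 lb ÷ 2.2 lb/kg = 136.3182 kg
Dose = 0.3 mcg/kg/hr × 136.3182 kg = 40.89545 mcg/hr
Concentration = 275 mcg ÷ 100 mL = 2.75 mcg/mL
Rate = 40.89545 mcg/hr ÷ 2.75 mcg/mL = 14.87107 mL/hr
Volume infused = 14.87107 mL/hr × 4.1 hr = 60.9714 mL
Volume remaining = 100 − 60.9714 = 39.0286 mL
Drug remaining = 39.0286 mL × 2.75 mcg/mL = 107.3286 mcg

107 mcg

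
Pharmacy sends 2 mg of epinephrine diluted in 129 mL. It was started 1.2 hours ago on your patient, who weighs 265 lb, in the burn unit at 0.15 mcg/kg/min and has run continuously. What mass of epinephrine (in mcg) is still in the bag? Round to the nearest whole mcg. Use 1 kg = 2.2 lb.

Weight = 265 lb ÷ 2.2 lb/kg = 120.4545 kg
Dose = 0.15 mcg/kg/min × 120.4545 kg = 18.06818 mcg/min
18.06818 mcg/min × 60 min/hr = 1084.091 mcg/hr
Concentration = 2 mg ÷ 129 mL = 0.01550388 mg/mL = 15.50388 mcg/mL
Rate = 1084.091 mcg/hr ÷ 15.50388 mcg/mL = 69.92386 mL/hr
Volume infused = 69.92386 mL/hr × 1.2 hr = 83.90864 mL
Volume remaining = 129 − 83.90864 = 45.09136 mL
Drug remaining = 45.09136 mL × 15.50388 mcg/mL = 699.0909 mcg

699 mcg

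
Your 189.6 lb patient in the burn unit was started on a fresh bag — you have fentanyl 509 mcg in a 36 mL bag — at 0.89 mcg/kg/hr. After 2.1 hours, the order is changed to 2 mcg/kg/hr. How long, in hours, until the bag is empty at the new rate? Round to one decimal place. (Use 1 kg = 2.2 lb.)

Initial rate:
Weight = 189.6 lb ÷ 2.2 lb/kg = 86.18182 kg
Dose = 0.89 mcg/kg/hr × 86.18182 kg = 76.70182 mcg/hr
Concentration = 509 mcg ÷ 36 mL = 14.13889 mcg/mL
Rate = 76.70182 mcg/hr ÷ 14.13889 mcg/mL = 5.424883 mL/hr
Volume infused so far = 5.424883 mL/hr × 2.1 hr = 11.39225 mL
Volume remaining = 36 − 11.39225 = 24.60775 mL
New rate:
Dose = 2 mcg/kg/hr × 86.18182 kg = 172.3636 mcg/hr
Rate = 172.3636 mcg/hr ÷ 14.13889 mcg/mL = 12.19075 mL/hr
Time remaining = 24.60775 mL ÷ 12.19075 mL/hr = 2.018559 hr

2.0 hours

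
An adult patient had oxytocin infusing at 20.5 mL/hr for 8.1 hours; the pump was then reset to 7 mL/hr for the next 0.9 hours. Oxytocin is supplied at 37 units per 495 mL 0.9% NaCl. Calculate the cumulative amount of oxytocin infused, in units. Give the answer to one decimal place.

12.9 units

Concentration = 37 units ÷ 495 mL = 0.07474747 units/mL
Stage 1: 20.5 mL/hr × 8.1 hr = 166.05 mL → 166.05 mL × 0.07474747 units/mL = 12.41182 units
Stage 2: 7 mL/hr × 0.9 hr = 6.3 mL → 6.3 mL × 0.07474747 units/mL = 0.4709091 units
Total = 12.41182 + 0.4709091 = 12.88273 units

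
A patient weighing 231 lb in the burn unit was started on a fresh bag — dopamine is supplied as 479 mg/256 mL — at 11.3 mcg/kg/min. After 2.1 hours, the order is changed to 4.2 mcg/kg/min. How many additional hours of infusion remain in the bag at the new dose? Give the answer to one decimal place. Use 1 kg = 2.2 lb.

12.5 hours

Initial rate:
Weight = 231 lb ÷ 2.2 lb/kg = 105 kg
Dose = 11.3 mcg/kg/min × 105 kg = 1186.5 mcg/min
1186.5 mcg/min × 60 min/hr = 71190 mcg/hr
Concentration = 479 mg ÷ 256 mL = 1.871094 mg/mL = 1871.094 mcg/mL
Rate = 71190 mcg/hr ÷ 1871.094 mcg/mL = 38.04727 mL/hr
Volume infused so far = 38.04727 mL/hr × 2.1 hr = 79.89926 mL
Volume remaining = 256 − 79.89926 = 176.1007 mL
New rate:
Dose = 4.2 mcg/kg/min × 105 kg = 441 mcg/min
441 mcg/min × 60 min/hr = 26460 mcg/hr
Rate = 26460 mcg/hr ÷ 1871.094 mcg/mL = 14.14146 mL/hr
Time remaining = 176.1007 mL ÷ 14.14146 mL/hr = 12.4528 hr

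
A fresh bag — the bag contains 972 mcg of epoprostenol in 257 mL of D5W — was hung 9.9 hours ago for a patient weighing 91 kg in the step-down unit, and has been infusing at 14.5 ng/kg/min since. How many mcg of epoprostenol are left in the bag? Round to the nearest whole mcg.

188 mcg

Dose = 14.5 ng/kg/min × 91 kg = 1319.5 ng/min
1319.5 ng/min × 60 min/hr = 79170 ng/hr
Concentration = 972 mcg ÷ 257 mL = 3.782101 mcg/mL = 3782.101 ng/mL
Rate = 79170 ng/hr ÷ 3782.101 ng/mL = 20.93281 mL/hr
Volume infused = 20.93281 mL/hr × 9.9 hr = 207.2348 mL
Volume remaining = 257 − 207.2348 = 49.76519 mL
Drug remaining = 49.76519 mL × 3782.101 ng/mL = 188217 ng = 188.217 mcg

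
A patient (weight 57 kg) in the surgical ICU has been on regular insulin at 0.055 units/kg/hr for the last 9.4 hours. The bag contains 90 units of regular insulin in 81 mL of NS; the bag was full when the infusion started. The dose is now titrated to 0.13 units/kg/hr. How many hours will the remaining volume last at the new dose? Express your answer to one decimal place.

Initial rate:
Dose = 0.055 units/kg/hr × 57 kg = 3.135 units/hr
Concentration = 90 units ÷ 81 mL = 1.111111 units/mL
Rate = 3.135 units/hr ÷ 1.111111 units/mL = 2.8215 mL/hr
Volume infused so far = 2.8215 mL/hr × 9.4 hr = 26.5221 mL
Volume remaining = 81 − 26.5221 = 54.4779 mL
New rate:
Dose = 0.13 units/kg/hr × 57 kg = 7.41 units/hr
Rate = 7.41 units/hr ÷ 1.111111 units/mL = 6.669 mL/hr
Time remaining = 54.4779 mL ÷ 6.669 mL/hr = 8.168826 hr

8.2 hours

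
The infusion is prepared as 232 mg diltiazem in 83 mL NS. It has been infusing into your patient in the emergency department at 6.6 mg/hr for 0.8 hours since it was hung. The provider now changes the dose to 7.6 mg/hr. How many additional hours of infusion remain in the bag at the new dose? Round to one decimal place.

29.8 hours

Initial rate:
Concentration = 232 mg ÷ 83 mL = 2.795181 mg/mL
Rate = 6.6 mg/hr ÷ 2.795181 mg/mL = 2.361207 mL/hr
Volume infused so far = 2.361207 mL/hr × 0.8 hr = 1.888966 mL
Volume remaining = 83 − 1.888966 = 81.11103 mL
New rate:
Rate = 7.6 mg/hr ÷ 2.795181 mg/mL = 2.718966 mL/hr
Time remaining = 81.11103 mL ÷ 2.718966 mL/hr = 29.83158 hr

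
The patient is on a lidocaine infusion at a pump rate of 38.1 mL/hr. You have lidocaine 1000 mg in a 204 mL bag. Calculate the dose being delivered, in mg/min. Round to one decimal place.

Concentration = 1000 mg ÷ 204 mL = 4.901961 mg/mL
Drug rate = 38.1 mL/hr × 4.901961 mg/mL = 186.7647 mg/hr
186.7647 mg/hr ÷ 60 min/hr = 3.112745 mg/min

3.1 mg/min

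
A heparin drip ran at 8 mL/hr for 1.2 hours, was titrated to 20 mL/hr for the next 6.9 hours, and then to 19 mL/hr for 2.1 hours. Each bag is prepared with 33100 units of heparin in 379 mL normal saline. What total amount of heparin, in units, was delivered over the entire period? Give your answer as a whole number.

16375 units

Concentration = 33100 units ÷ 379 mL = 87.33509 units/mL
Stage 1: 8 mL/hr × 1.2 hr = 9.6 mL → 9.6 mL × 87.33509 units/mL = 838.4169 units
Stage 2: 20 mL/hr × 6.9 hr = 138 mL → 138 mL × 87.33509 units/mL = 12052.24 units
Stage 3: 19 mL/hr × 2.1 hr = 39.9 mL → 39.9 mL × 87.33509 units/mL = 3484.67 units
Total = 838.4169 + 12052.24 + 3484.67 = 16375.33 units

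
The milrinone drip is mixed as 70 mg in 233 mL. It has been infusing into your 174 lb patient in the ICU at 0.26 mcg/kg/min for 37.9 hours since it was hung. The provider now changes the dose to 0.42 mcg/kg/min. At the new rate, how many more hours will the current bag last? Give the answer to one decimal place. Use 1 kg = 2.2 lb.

11.7 hours

Initial rate:
Weight = 174 lb ÷ 2.2 lb/kg = 79.09091 kg
Dose = 0.26 mcg/kg/min × 79.09091 kg = 20.56364 mcg/min
20.56364 mcg/min × 60 min/hr = 1233.818 mcg/hr
Concentration = 70 mg ÷ 233 mL = 0.3004292 mg/mL = 300.4292 mcg/mL
Rate = 1233.818 mcg/hr ÷ 300.4292 mcg/mL = 4.106852 mL/hr
Volume infused so far = 4.106852 mL/hr × 37.9 hr = 155.6497 mL
Volume remaining = 233 − 155.6497 = 77.35031 mL
New rate:
Dose = 0.42 mcg/kg/min × 79.09091 kg = 33.21818 mcg/min
33.21818 mcg/min × 60 min/hr = 1993.091 mcg/hr
Rate = 1993.091 mcg/hr ÷ 300.4292 mcg/mL = 6.634145 mL/hr
Time remaining = 77.35031 mL ÷ 6.634145 mL/hr = 11.65942 hr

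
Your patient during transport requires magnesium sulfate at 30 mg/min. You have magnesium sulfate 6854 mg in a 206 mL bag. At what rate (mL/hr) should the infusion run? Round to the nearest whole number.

30 mg/min × 60 min/hr = 1800 mg/hr
Concentration = 6854 mg ÷ 206 mL = 33.27184 mg/mL
Rate = 1800 mg/hr ÷ 33.27184 mg/mL = 54.0998 mL/hr

54 mL/hr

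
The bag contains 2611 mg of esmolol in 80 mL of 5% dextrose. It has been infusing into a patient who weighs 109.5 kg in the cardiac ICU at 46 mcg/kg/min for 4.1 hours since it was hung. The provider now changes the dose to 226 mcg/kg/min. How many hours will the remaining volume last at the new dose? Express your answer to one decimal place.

0.9 hours

Initial rate:
Dose = 46 mcg/kg/min × 109.5 kg = 5037 mcg/min
5037 mcg/min × 60 min/hr = 302220 mcg/hr
Concentration = 2611 mg ÷ 80 mL = 32.6375 mg/mL = 32637.5 mcg/mL
Rate = 302220 mcg/hr ÷ 32637.5 mcg/mL = 9.2599 mL/hr
Volume infused so far = 9.2599 mL/hr × 4.1 hr = 37.96559 mL
Volume remaining = 80 − 37.96559 = 42.03441 mL
New rate:
Dose = 226 mcg/kg/min × 109.5 kg = 24747 mcg/min
24747 mcg/min × 60 min/hr = 1484820 mcg/hr
Rate = 1484820 mcg/hr ÷ 32637.5 mcg/mL = 45.49429 mL/hr
Time remaining = 42.03441 mL ÷ 45.49429 mL/hr = 0.923949 hr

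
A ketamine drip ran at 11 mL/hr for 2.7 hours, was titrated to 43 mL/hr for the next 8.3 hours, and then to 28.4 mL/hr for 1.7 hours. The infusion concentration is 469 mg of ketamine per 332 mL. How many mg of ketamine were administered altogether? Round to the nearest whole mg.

614 mg

Concentration = 469 mg ÷ 332 mL = 1.412651 mg/mL
Stage 1: 11 mL/hr × 2.7 hr = 29.7 mL → 29.7 mL × 1.412651 mg/mL = 41.95572 mg
Stage 2: 43 mL/hr × 8.3 hr = 356.9 mL → 356.9 mL × 1.412651 mg/mL = 504.175 mg
Stage 3: 28.4 mL/hr × 1.7 hr = 48.28 mL → 48.28 mL × 1.412651 mg/mL = 68.20277 mg
Total = 41.95572 + 504.175 + 68.20277 = 614.3335 mg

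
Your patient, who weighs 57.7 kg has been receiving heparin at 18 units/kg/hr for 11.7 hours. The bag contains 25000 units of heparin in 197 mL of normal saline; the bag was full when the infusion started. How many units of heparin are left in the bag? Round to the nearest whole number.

Dose = 18 units/kg/hr × 57.7 kg = 1038.6 units/hr
Concentration = 25000 units ÷ 197 mL = 126.9036 units/mL
Rate = 1038.6 units/hr ÷ 126.9036 units/mL = 8.184168 mL/hr
Volume infused = 8.184168 mL/hr × 11.7 hr = 95.75477 mL
Volume remaining = 197 − 95.75477 = 101.2452 mL
Drug remaining = 101.2452 mL × 126.9036 units/mL = 12848.38 units

12848 units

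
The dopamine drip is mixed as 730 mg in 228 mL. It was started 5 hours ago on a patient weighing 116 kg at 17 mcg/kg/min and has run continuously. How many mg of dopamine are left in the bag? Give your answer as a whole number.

Dose = 17 mcg/kg/min × 116 kg = 1972 mcg/min
1972 mcg/min × 60 min/hr = 118320 mcg/hr
Concentration = 730 mg ÷ 228 mL = 3.201754 mg/mL = 3201.754 mcg/mL
Rate = 118320 mcg/hr ÷ 3201.754 mcg/mL = 36.95474 mL/hr
Volume infused = 36.95474 mL/hr × 5 hr = 184.7737 mL
Volume remaining = 228 − 184.7737 = 43.2263 mL
Drug remaining = 43.2263 mL × 3201.754 mcg/mL = 138400 mcg = 138.4 mg

138 mg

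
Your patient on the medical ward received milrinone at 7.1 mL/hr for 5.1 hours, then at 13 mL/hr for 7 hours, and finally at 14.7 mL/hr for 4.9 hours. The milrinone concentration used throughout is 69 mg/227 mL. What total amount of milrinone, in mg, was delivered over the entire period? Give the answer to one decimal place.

60.6 mg

Concentration = 69 mg ÷ 227 mL = 0.3039648 mg/mL
Stage 1: 7.1 mL/hr × 5.1 hr = 36.21 mL → 36.21 mL × 0.3039648 mg/mL = 11.00656 mg
Stage 2: 13 mL/hr × 7 hr = 91 mL → 91 mL × 0.3039648 mg/mL = 27.66079 mg
Stage 3: 14.7 mL/hr × 4.9 hr = 72.03 mL → 72.03 mL × 0.3039648 mg/mL = 21.89458 mg
Total = 11.00656 + 27.66079 + 21.89458 = 60.56194 mg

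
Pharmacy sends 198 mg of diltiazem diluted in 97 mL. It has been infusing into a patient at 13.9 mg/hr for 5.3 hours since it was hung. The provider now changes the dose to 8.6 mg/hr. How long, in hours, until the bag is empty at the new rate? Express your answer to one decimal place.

Initial rate:
Concentration = 198 mg ÷ 97 mL = 2.041237 mg/mL
Rate = 13.9 mg/hr ÷ 2.041237 mg/mL = 6.809596 mL/hr
Volume infused so far = 6.809596 mL/hr × 5.3 hr = 36.09086 mL
Volume remaining = 97 − 36.09086 = 60.90914 mL
New rate:
Rate = 8.6 mg/hr ÷ 2.041237 mg/mL = 4.213131 mL/hr
Time remaining = 60.90914 mL ÷ 4.213131 mL/hr = 14.45698 hr

14.5 hours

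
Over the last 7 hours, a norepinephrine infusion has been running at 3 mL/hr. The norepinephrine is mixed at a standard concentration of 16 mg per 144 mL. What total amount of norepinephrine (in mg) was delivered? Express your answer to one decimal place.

Concentration = 16 mg ÷ 144 mL = 0.1111111 mg/mL = 111.1111 mcg/mL
Drug rate = 3 mL/hr × 111.1111 mcg/mL = 333.3333 mcg/hr
Total = 333.3333 mcg/hr × 7 hr = 2333.333 mcg = 2.333333 mg

2.3 mg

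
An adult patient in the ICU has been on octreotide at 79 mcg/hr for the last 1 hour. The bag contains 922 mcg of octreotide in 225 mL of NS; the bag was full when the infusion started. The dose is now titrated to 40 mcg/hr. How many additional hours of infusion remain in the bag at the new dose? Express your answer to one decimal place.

Initial rate:
Concentration = 922 mcg ÷ 225 mL = 4.097778 mcg/mL
Rate = 79 mcg/hr ÷ 4.097778 mcg/mL = 19.27874 mL/hr
Volume infused so far = 19.27874 mL/hr × 1 hr = 19.27874 mL
Volume remaining = 225 − 19.27874 = 205.7213 mL
New rate:
Rate = 40 mcg/hr ÷ 4.097778 mcg/mL = 9.761388 mL/hr
Time remaining = 205.7213 mL ÷ 9.761388 mL/hr = 21.075 hr

21.1 hours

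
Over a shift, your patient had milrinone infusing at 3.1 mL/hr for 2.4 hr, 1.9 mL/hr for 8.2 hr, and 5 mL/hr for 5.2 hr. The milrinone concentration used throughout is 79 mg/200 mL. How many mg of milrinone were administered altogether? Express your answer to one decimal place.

19.4 mg

Concentration = 79 mg ÷ 200 mL = 0.395 mg/mL
Stage 1: 3.1 mL/hr × 2.4 hr = 7.44 mL → 7.44 mL × 0.395 mg/mL = 2.9388 mg
Stage 2: 1.9 mL/hr × 8.2 hr = 15.58 mL → 15.58 mL × 0.395 mg/mL = 6.1541 mg
Stage 3: 5 mL/hr × 5.2 hr = 26 mL → 26 mL × 0.395 mg/mL = 10.27 mg
Total = 2.9388 + 6.1541 + 10.27 = 19.3629 mg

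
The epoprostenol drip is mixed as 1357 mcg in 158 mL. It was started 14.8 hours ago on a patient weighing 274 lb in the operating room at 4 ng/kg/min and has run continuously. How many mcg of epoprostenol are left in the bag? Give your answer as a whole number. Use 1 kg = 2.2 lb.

915 mcg

Weight = 274 lb ÷ 2.2 lb/kg = 124.5455 kg
Dose = 4 ng/kg/min × 124.5455 kg = 498.1818 ng/min
498.1818 ng/min × 60 min/hr = 29890.91 ng/hr
Concentration = 1357 mcg ÷ 158 mL = 8.588608 mcg/mL = 8588.608 ng/mL
Rate = 29890.91 ng/hr ÷ 8588.608 ng/mL = 3.480297 mL/hr
Volume infused = 3.480297 mL/hr × 14.8 hr = 51.5084 mL
Volume remaining = 158 − 51.5084 = 106.4916 mL
Drug remaining = 106.4916 mL × 8588.608 ng/mL = 914614.5 ng = 914.6145 mcg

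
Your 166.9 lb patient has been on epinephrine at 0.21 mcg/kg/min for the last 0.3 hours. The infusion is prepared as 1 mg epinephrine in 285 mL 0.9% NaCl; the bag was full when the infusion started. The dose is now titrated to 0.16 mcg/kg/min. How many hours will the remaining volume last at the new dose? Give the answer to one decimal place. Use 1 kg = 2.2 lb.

1.0 hours

Initial rate:
Weight = 166.9 lb ÷ 2.2 lb/kg = 75.86364 kg
Dose = 0.21 mcg/kg/min × 75.86364 kg = 15.93136 mcg/min
15.93136 mcg/min × 60 min/hr = 955.8818 mcg/hr
Concentration = 1 mg ÷ 285 mL = 0.003508772 mg/mL = 3.508772 mcg/mL
Rate = 955.8818 mcg/hr ÷ 3.508772 mcg/mL = 272.4263 mL/hr
Volume infused so far = 272.4263 mL/hr × 0.3 hr = 81.7279 mL
Volume remaining = 285 − 81.7279 = 203.2721 mL
New rate:
Dose = 0.16 mcg/kg/min × 75.86364 kg = 12.13818 mcg/min
12.13818 mcg/min × 60 min/hr = 728.2909 mcg/hr
Rate = 728.2909 mcg/hr ÷ 3.508772 mcg/mL = 207.5629 mL/hr
Time remaining = 203.2721 mL ÷ 207.5629 mL/hr = 0.9793277 hr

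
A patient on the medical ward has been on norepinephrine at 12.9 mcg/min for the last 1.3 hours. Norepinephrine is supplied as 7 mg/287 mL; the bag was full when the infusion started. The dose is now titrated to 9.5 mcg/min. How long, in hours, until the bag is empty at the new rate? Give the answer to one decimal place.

10.5 hours

Initial rate:
12.9 mcg/min × 60 min/hr = 774 mcg/hr
Concentration = 7 mg ÷ 287 mL = 0.02439024 mg/mL = 24.39024 mcg/mL
Rate = 774 mcg/hr ÷ 24.39024 mcg/mL = 31.734 mL/hr
Volume infused so far = 31.734 mL/hr × 1.3 hr = 41.2542 mL
Volume remaining = 287 − 41.2542 = 245.7458 mL
New rate:
9.5 mcg/min × 60 min/hr = 570 mcg/hr
Rate = 570 mcg/hr ÷ 24.39024 mcg/mL = 23.37 mL/hr
Time remaining = 245.7458 mL ÷ 23.37 mL/hr = 10.51544 hr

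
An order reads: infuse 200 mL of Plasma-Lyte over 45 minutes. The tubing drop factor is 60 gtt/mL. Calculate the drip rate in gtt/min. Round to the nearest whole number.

267 gtt/min

200 mL ÷ (45 min) = 4.444444 mL/min
4.444444 mL/min × 60 gtt/mL = 266.6667 gtt/min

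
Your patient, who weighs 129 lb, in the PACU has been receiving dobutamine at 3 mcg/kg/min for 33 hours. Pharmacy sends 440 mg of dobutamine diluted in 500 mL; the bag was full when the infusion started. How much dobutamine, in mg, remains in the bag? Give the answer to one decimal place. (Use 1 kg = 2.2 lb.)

91.7 mg

Weight = 129 lb ÷ 2.2 lb/kg = 58.63636 kg
Dose = 3 mcg/kg/min × 58.63636 kg = 175.9091 mcg/min
175.9091 mcg/min × 60 min/hr = 10554.55 mcg/hr
Concentration = 440 mg ÷ 500 mL = 0.88 mg/mL = 880 mcg/mL
Rate = 10554.55 mcg/hr ÷ 880 mcg/mL = 11.9938 mL/hr
Volume infused = 11.9938 mL/hr × 33 hr = 395.7955 mL
Volume remaining = 500 − 395.7955 = 104.2045 mL
Drug remaining = 104.2045 mL × 880 mcg/mL = 91700 mcg = 91.7 mg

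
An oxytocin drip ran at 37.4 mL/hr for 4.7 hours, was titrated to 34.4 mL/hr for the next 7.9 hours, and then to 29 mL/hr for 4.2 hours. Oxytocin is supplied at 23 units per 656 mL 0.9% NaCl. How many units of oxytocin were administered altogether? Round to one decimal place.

20.0 units

Concentration = 23 units ÷ 656 mL = 0.03506098 units/mL
Stage 1: 37.4 mL/hr × 4.7 hr = 175.78 mL → 175.78 mL × 0.03506098 units/mL = 6.163018 units
Stage 2: 34.4 mL/hr × 7.9 hr = 271.76 mL → 271.76 mL × 0.03506098 units/mL = 9.528171 units
Stage 3: 29 mL/hr × 4.2 hr = 121.8 mL → 121.8 mL × 0.03506098 units/mL = 4.270427 units
Total = 6.163018 + 9.528171 + 4.270427 = 19.96162 units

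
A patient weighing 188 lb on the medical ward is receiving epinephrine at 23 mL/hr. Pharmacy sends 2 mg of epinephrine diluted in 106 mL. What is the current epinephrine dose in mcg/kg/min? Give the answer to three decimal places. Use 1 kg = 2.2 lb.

Weight = 188 lb ÷ 2.2 lb/kg = 85.45455 kg
Concentration = 2 mg ÷ 106 mL = 0.01886792 mg/mL = 18.86792 mcg/mL
Drug rate = 23 mL/hr × 18.86792 mcg/mL = 433.9623 mcg/hr
433.9623 mcg/hr ÷ 60 min/hr = 7.232704 mcg/min
7.232704 mcg/min ÷ 85.45455 kg = 0.08463803 mcg/kg/min

0.085 mcg/kg/min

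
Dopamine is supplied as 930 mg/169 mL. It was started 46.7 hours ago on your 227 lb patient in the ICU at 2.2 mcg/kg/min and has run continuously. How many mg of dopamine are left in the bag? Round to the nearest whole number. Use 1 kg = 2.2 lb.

294 mg

Weight = 227 lb ÷ 2.2 lb/kg = 103.1818 kg
Dose = 2.2 mcg/kg/min × 103.1818 kg = 227 mcg/min
227 mcg/min × 60 min/hr = 13620 mcg/hr
Concentration = 930 mg ÷ 169 mL = 5.502959 mg/mL = 5502.959 mcg/mL
Rate = 13620 mcg/hr ÷ 5502.959 mcg/mL = 2.475032 mL/hr
Volume infused = 2.475032 mL/hr × 46.7 hr = 115.584 mL
Volume remaining = 169 − 115.584 = 53.41599 mL
Drug remaining = 53.41599 mL × 5502.959 mcg/mL = 293946 mcg = 293.946 mg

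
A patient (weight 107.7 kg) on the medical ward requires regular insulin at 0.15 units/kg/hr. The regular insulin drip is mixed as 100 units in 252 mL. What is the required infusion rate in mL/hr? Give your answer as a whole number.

41 mL/hr

Dose = 0.15 units/kg/hr × 107.7 kg = 16.155 units/hr
Concentration = 100 units ÷ 252 mL = 0.3968254 units/mL
Rate = 16.155 units/hr ÷ 0.3968254 units/mL = 40.7106 mL/hr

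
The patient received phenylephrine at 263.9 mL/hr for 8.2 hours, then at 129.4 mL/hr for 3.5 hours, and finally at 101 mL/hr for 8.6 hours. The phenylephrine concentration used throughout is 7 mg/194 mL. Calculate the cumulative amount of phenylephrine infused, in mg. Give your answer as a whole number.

126 mg

Concentration = 7 mg ÷ 194 mL = 0.03608247 mg/mL
Stage 1: 263.9 mL/hr × 8.2 hr = 2163.98 mL → 2163.98 mL × 0.03608247 mg/mL = 78.08175 mg
Stage 2: 129.4 mL/hr × 3.5 hr = 452.9 mL → 452.9 mL × 0.03608247 mg/mL = 16.34175 mg
Stage 3: 101 mL/hr × 8.6 hr = 868.6 mL → 868.6 mL × 0.03608247 mg/mL = 31.34124 mg
Total = 78.08175 + 16.34175 + 31.34124 = 125.7647 mg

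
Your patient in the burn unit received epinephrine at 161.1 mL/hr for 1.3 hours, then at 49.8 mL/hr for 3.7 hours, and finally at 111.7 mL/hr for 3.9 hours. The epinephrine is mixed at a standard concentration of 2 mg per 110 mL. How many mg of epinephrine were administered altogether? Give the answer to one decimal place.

Concentration = 2 mg ÷ 110 mL = 0.01818182 mg/mL
Stage 1: 161.1 mL/hr × 1.3 hr = 209.43 mL → 209.43 mL × 0.01818182 mg/mL = 3.807818 mg
Stage 2: 49.8 mL/hr × 3.7 hr = 184.26 mL → 184.26 mL × 0.01818182 mg/mL = 3.350182 mg
Stage 3: 111.7 mL/hr × 3.9 hr = 435.63 mL → 435.63 mL × 0.01818182 mg/mL = 7.920545 mg
Total = 3.807818 + 3.350182 + 7.920545 = 15.07855 mg

15.1 mg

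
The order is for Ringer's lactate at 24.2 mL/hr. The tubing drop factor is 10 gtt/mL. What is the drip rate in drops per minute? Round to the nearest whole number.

4 gtt/min

24.2 mL/hr ÷ 60 min/hr = 0.4033333 mL/min
0.4033333 mL/min × 10 gtt/mL = 4.033333 gtt/min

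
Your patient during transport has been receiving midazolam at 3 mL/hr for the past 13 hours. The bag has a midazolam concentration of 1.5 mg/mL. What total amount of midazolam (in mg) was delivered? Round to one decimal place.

Drug rate = 3 mL/hr × 1.5 mg/mL = 4.5 mg/hr
Total = 4.5 mg/hr × 13 hr = 58.5 mg

58.5 mg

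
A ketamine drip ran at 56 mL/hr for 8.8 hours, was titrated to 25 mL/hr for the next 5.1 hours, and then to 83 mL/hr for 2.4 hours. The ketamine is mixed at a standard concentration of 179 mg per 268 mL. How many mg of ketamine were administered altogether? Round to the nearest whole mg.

547 mg

Concentration = 179 mg ÷ 268 mL = 0.6679104 mg/mL
Stage 1: 56 mL/hr × 8.8 hr = 492.8 mL → 492.8 mL × 0.6679104 mg/mL = 329.1463 mg
Stage 2: 25 mL/hr × 5.1 hr = 127.5 mL → 127.5 mL × 0.6679104 mg/mL = 85.15858 mg
Stage 3: 83 mL/hr × 2.4 hr = 199.2 mL → 199.2 mL × 0.6679104 mg/mL = 133.0478 mg
Total = 329.1463 + 85.15858 + 133.0478 = 547.3526 mg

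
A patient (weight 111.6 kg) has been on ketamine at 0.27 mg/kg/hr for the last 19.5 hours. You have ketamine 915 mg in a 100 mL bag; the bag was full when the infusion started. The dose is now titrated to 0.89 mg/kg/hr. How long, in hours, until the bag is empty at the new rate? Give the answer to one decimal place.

3.3 hours

Initial rate:
Dose = 0.27 mg/kg/hr × 111.6 kg = 30.132 mg/hr
Concentration = 915 mg ÷ 100 mL = 9.15 mg/mL
Rate = 30.132 mg/hr ÷ 9.15 mg/mL = 3.293115 mL/hr
Volume infused so far = 3.293115 mL/hr × 19.5 hr = 64.21574 mL
Volume remaining = 100 − 64.21574 = 35.78426 mL
New rate:
Dose = 0.89 mg/kg/hr × 111.6 kg = 99.324 mg/hr
Rate = 99.324 mg/hr ÷ 9.15 mg/mL = 10.85508 mL/hr
Time remaining = 35.78426 mL ÷ 10.85508 mL/hr = 3.296545 hr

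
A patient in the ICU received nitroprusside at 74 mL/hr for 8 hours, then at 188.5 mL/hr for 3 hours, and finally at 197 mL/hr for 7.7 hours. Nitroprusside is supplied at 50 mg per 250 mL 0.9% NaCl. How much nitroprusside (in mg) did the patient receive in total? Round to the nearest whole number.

Concentration = 50 mg ÷ 250 mL = 0.2 mg/mL
Stage 1: 74 mL/hr × 8 hr = 592 mL → 592 mL × 0.2 mg/mL = 118.4 mg
Stage 2: 188.5 mL/hr × 3 hr = 565.5 mL → 565.5 mL × 0.2 mg/mL = 113.1 mg
Stage 3: 197 mL/hr × 7.7 hr = 1516.9 mL → 1516.9 mL × 0.2 mg/mL = 303.38 mg
Total = 118.4 + 113.1 + 303.38 = 534.88 mg

535 mg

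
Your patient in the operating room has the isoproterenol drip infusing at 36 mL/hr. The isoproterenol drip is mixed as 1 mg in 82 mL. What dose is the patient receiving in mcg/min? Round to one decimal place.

Concentration = 1 mg ÷ 82 mL = 0.01219512 mg/mL = 12.19512 mcg/mL
Drug rate = 36 mL/hr × 12.19512 mcg/mL = 439.0244 mcg/hr
439.0244 mcg/hr ÷ 60 min/hr = 7.317073 mcg/min

7.3 mcg/min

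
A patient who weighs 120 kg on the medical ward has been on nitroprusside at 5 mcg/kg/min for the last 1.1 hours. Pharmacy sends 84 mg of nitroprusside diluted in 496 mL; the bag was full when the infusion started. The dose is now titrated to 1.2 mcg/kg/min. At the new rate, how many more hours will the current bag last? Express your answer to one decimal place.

Initial rate:
Dose = 5 mcg/kg/min × 120 kg = 600 mcg/min
600 mcg/min × 60 min/hr = 36000 mcg/hr
Concentration = 84 mg ÷ 496 mL = 0.1693548 mg/mL = 169.3548 mcg/mL
Rate = 36000 mcg/hr ÷ 169.3548 mcg/mL = 212.5714 mL/hr
Volume infused so far = 212.5714 mL/hr × 1.1 hr = 233.8286 mL
Volume remaining = 496 − 233.8286 = 262.1714 mL
New rate:
Dose = 1.2 mcg/kg/min × 120 kg = 144 mcg/min
144 mcg/min × 60 min/hr = 8640 mcg/hr
Rate = 8640 mcg/hr ÷ 169.3548 mcg/mL = 51.01714 mL/hr
Time remaining = 262.1714 mL ÷ 51.01714 mL/hr = 5.138889 hr

5.1 hours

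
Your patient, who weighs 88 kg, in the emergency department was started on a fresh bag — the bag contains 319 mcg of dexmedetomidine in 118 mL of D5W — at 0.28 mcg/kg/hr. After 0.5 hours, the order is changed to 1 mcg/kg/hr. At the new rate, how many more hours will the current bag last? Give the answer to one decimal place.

3.5 hours

Initial rate:
Dose = 0.28 mcg/kg/hr × 88 kg = 24.64 mcg/hr
Concentration = 319 mcg ÷ 118 mL = 2.70339 mcg/mL
Rate = 24.64 mcg/hr ÷ 2.70339 mcg/mL = 9.114483 mL/hr
Volume infused so far = 9.114483 mL/hr × 0.5 hr = 4.557241 mL
Volume remaining = 118 − 4.557241 = 113.4428 mL
New rate:
Dose = 1 mcg/kg/hr × 88 kg = 88 mcg/hr
Rate = 88 mcg/hr ÷ 2.70339 mcg/mL = 32.55172 mL/hr
Time remaining = 113.4428 mL ÷ 32.55172 mL/hr = 3.485 hr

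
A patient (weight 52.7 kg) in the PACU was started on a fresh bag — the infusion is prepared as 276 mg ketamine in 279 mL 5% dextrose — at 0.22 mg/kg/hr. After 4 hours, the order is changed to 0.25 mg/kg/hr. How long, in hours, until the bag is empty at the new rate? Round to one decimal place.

17.4 hours

Initial rate:
Dose = 0.22 mg/kg/hr × 52.7 kg = 11.594 mg/hr
Concentration = 276 mg ÷ 279 mL = 0.9892473 mg/mL
Rate = 11.594 mg/hr ÷ 0.9892473 mg/mL = 11.72002 mL/hr
Volume infused so far = 11.72002 mL/hr × 4 hr = 46.88009 mL
Volume remaining = 279 − 46.88009 = 232.1199 mL
New rate:
Dose = 0.25 mg/kg/hr × 52.7 kg = 13.175 mg/hr
Rate = 13.175 mg/hr ÷ 0.9892473 mg/mL = 13.31821 mL/hr
Time remaining = 232.1199 mL ÷ 13.31821 mL/hr = 17.42877 hr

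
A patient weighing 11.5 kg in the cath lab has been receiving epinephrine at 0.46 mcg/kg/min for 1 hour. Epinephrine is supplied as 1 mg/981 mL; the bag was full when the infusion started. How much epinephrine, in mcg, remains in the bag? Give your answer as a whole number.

Dose = 0.46 mcg/kg/min × 11.5 kg = 5.29 mcg/min
5.29 mcg/min × 60 min/hr = 317.4 mcg/hr
Concentration = 1 mg ÷ 981 mL = 0.001019368 mg/mL = 1.019368 mcg/mL
Rate = 317.4 mcg/hr ÷ 1.019368 mcg/mL = 311.3694 mL/hr
Volume infused = 311.3694 mL/hr × 1 hr = 311.3694 mL
Volume remaining = 981 − 311.3694 = 669.6306 mL
Drug remaining = 669.6306 mL × 1.019368 mcg/mL = 682.6 mcg

683 mcg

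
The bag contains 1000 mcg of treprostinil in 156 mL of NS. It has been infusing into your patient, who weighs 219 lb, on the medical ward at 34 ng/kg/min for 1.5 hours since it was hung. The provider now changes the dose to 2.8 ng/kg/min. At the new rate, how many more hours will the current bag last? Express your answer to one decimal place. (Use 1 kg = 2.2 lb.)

Initial rate:
Weight = 219 lb ÷ 2.2 lb/kg = 99.54545 kg
Dose = 34 ng/kg/min × 99.54545 kg = 3384.545 ng/min
3384.545 ng/min × 60 min/hr = 203072.7 ng/hr
Concentration = 1000 mcg ÷ 156 mL = 6.410256 mcg/mL = 6410.256 ng/mL
Rate = 203072.7 ng/hr ÷ 6410.256 ng/mL = 31.67935 mL/hr
Volume infused so far = 31.67935 mL/hr × 1.5 hr = 47.51902 mL
Volume remaining = 156 − 47.51902 = 108.481 mL
New rate:
Dose = 2.8 ng/kg/min × 99.54545 kg = 278.7273 ng/min
278.7273 ng/min × 60 min/hr = 16723.64 ng/hr
Rate = 16723.64 ng/hr ÷ 6410.256 ng/mL = 2.608887 mL/hr
Time remaining = 108.481 mL ÷ 2.608887 mL/hr = 41.58132 hr

41.6 hours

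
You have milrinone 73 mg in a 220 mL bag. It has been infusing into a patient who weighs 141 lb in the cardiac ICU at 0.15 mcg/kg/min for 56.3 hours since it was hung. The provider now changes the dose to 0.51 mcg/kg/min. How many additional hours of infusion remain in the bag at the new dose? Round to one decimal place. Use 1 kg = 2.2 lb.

20.7 hours

Initial rate:
Weight = 141 lb ÷ 2.2 lb/kg = 64.09091 kg
Dose = 0.15 mcg/kg/min × 64.09091 kg = 9.613636 mcg/min
9.613636 mcg/min × 60 min/hr = 576.8182 mcg/hr
Concentration = 73 mg ÷ 220 mL = 0.3318182 mg/mL = 331.8182 mcg/mL
Rate = 576.8182 mcg/hr ÷ 331.8182 mcg/mL = 1.738356 mL/hr
Volume infused so far = 1.738356 mL/hr × 56.3 hr = 97.86945 mL
Volume remaining = 220 − 97.86945 = 122.1305 mL
New rate:
Dose = 0.51 mcg/kg/min × 64.09091 kg = 32.68636 mcg/min
32.68636 mcg/min × 60 min/hr = 1961.182 mcg/hr
Rate = 1961.182 mcg/hr ÷ 331.8182 mcg/mL = 5.910411 mL/hr
Time remaining = 122.1305 mL ÷ 5.910411 mL/hr = 20.66363 hr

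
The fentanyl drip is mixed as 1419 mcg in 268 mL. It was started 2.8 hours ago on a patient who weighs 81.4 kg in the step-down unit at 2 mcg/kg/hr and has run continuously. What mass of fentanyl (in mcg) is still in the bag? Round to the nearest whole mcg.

963 mcg

Dose = 2 mcg/kg/hr × 81.4 kg = 162.8 mcg/hr
Concentration = 1419 mcg ÷ 268 mL = 5.294776 mcg/mL
Rate = 162.8 mcg/hr ÷ 5.294776 mcg/mL = 30.74729 mL/hr
Volume infused = 30.74729 mL/hr × 2.8 hr = 86.0924 mL
Volume remaining = 268 − 86.0924 = 181.9076 mL
Drug remaining = 181.9076 mL × 5.294776 mcg/mL = 963.16 mcg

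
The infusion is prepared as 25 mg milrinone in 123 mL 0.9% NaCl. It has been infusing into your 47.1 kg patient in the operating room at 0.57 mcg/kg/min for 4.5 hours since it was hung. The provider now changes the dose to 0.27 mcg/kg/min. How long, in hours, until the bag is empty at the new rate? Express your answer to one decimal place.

23.3 hours

Initial rate:
Dose = 0.57 mcg/kg/min × 47.1 kg = 26.847 mcg/min
26.847 mcg/min × 60 min/hr = 1610.82 mcg/hr
Concentration = 25 mg ÷ 123 mL = 0.203252 mg/mL = 203.252 mcg/mL
Rate = 1610.82 mcg/hr ÷ 203.252 mcg/mL = 7.925234 mL/hr
Volume infused so far = 7.925234 mL/hr × 4.5 hr = 35.66355 mL
Volume remaining = 123 − 35.66355 = 87.33645 mL
New rate:
Dose = 0.27 mcg/kg/min × 47.1 kg = 12.717 mcg/min
12.717 mcg/min × 60 min/hr = 763.02 mcg/hr
Rate = 763.02 mcg/hr ÷ 203.252 mcg/mL = 3.754058 mL/hr
Time remaining = 87.33645 mL ÷ 3.754058 mL/hr = 23.26454 hr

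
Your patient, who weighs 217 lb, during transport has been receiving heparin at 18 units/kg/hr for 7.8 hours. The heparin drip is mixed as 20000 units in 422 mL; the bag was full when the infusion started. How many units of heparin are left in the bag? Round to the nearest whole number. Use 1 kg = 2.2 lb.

6151 units

Weight = 217 lb ÷ 2.2 lb/kg = 98.63636 kg
Dose = 18 units/kg/hr × 98.63636 kg = 1775.455 units/hr
Concentration = 20000 units ÷ 422 mL = 47.39336 units/mL
Rate = 1775.455 units/hr ÷ 47.39336 units/mL = 37.46209 mL/hr
Volume infused = 37.46209 mL/hr × 7.8 hr = 292.2043 mL
Volume remaining = 422 − 292.2043 = 129.7957 mL
Drug remaining = 129.7957 mL × 47.39336 units/mL = 6151.455 units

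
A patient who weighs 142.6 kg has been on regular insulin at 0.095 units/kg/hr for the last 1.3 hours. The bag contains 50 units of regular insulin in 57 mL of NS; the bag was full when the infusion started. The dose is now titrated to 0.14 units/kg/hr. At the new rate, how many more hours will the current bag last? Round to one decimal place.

Initial rate:
Dose = 0.095 units/kg/hr × 142.6 kg = 13.547 units/hr
Concentration = 50 units ÷ 57 mL = 0.877193 units/mL
Rate = 13.547 units/hr ÷ 0.877193 units/mL = 15.44358 mL/hr
Volume infused so far = 15.44358 mL/hr × 1.3 hr = 20.07665 mL
Volume remaining = 57 − 20.07665 = 36.92335 mL
New rate:
Dose = 0.14 units/kg/hr × 142.6 kg = 19.964 units/hr
Rate = 19.964 units/hr ÷ 0.877193 units/mL = 22.75896 mL/hr
Time remaining = 36.92335 mL ÷ 22.75896 mL/hr = 1.622365 hr

1.6 hours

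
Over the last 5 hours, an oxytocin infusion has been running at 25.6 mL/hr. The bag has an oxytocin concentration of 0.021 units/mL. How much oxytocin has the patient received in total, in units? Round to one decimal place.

Concentration = 0.021 units/mL = 21 milliunits/mL
Drug rate = 25.6 mL/hr × 21 milliunits/mL = 537.6 milliunits/hr
Total = 537.6 milliunits/hr × 5 hr = 2688 milliunits = 2.688 units

2.7 units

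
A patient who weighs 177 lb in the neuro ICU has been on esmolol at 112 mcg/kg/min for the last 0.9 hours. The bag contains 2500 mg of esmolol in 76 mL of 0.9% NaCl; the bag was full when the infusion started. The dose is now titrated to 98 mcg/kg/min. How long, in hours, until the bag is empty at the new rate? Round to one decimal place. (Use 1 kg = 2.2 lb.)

Initial rate:
Weight = 177 lb ÷ 2.2 lb/kg = 80.45455 kg
Dose = 112 mcg/kg/min × 80.45455 kg = 9010.909 mcg/min
9010.909 mcg/min × 60 min/hr = 540654.5 mcg/hr
Concentration = 2500 mg ÷ 76 mL = 32.89474 mg/mL = 32894.74 mcg/mL
Rate = 540654.5 mcg/hr ÷ 32894.74 mcg/mL = 16.4359 mL/hr
Volume infused so far = 16.4359 mL/hr × 0.9 hr = 14.79231 mL
Volume remaining = 76 − 14.79231 = 61.20769 mL
New rate:
Dose = 98 mcg/kg/min × 80.45455 kg = 7884.545 mcg/min
7884.545 mcg/min × 60 min/hr = 473072.7 mcg/hr
Rate = 473072.7 mcg/hr ÷ 32894.74 mcg/mL = 14.38141 mL/hr
Time remaining = 61.20769 mL ÷ 14.38141 mL/hr = 4.256028 hr

4.3 hours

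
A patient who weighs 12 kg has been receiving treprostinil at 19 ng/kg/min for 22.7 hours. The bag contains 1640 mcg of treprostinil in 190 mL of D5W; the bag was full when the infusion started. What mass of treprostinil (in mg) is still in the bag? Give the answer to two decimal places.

Dose = 19 ng/kg/min × 12 kg = 228 ng/min
228 ng/min × 60 min/hr = 13680 ng/hr
Concentration = 1640 mcg ÷ 190 mL = 8.631579 mcg/mL = 8631.579 ng/mL
Rate = 13680 ng/hr ÷ 8631.579 ng/mL = 1.584878 mL/hr
Volume infused = 1.584878 mL/hr × 22.7 hr = 35.97673 mL
Volume remaining = 190 − 35.97673 = 154.0233 mL
Drug remaining = 154.0233 mL × 8631.579 ng/mL = 1329464 ng = 1.329464 mg

1.33 mg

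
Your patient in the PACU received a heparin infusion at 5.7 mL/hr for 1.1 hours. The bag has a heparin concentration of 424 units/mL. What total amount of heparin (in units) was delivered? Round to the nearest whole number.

2658 units

Drug rate = 5.7 mL/hr × 424 units/mL = 2416.8 units/hr
Total = 2416.8 units/hr × 1.1 hr = 2658.48 units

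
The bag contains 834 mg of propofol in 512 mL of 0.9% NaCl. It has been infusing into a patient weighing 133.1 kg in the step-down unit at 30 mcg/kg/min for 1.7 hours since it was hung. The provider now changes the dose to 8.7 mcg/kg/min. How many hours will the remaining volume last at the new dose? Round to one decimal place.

6.1 hours

Initial rate:
Dose = 30 mcg/kg/min × 133.1 kg = 3993 mcg/min
3993 mcg/min × 60 min/hr = 239580 mcg/hr
Concentration = 834 mg ÷ 512 mL = 1.628906 mg/mL = 1628.906 mcg/mL
Rate = 239580 mcg/hr ÷ 1628.906 mcg/mL = 147.0803 mL/hr
Volume infused so far = 147.0803 mL/hr × 1.7 hr = 250.0365 mL
Volume remaining = 512 − 250.0365 = 261.9635 mL
New rate:
Dose = 8.7 mcg/kg/min × 133.1 kg = 1157.97 mcg/min
1157.97 mcg/min × 60 min/hr = 69478.2 mcg/hr
Rate = 69478.2 mcg/hr ÷ 1628.906 mcg/mL = 42.65328 mL/hr
Time remaining = 261.9635 mL ÷ 42.65328 mL/hr = 6.141696 hr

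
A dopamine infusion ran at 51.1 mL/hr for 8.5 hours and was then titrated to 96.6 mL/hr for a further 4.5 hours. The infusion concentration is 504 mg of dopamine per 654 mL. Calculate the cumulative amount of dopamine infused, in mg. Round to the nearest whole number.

670 mg

Concentration = 504 mg ÷ 654 mL = 0.7706422 mg/mL
Stage 1: 51.1 mL/hr × 8.5 hr = 434.35 mL → 434.35 mL × 0.7706422 mg/mL = 334.7284 mg
Stage 2: 96.6 mL/hr × 4.5 hr = 434.7 mL → 434.7 mL × 0.7706422 mg/mL = 334.9982 mg
Total = 334.7284 + 334.9982 = 669.7266 mg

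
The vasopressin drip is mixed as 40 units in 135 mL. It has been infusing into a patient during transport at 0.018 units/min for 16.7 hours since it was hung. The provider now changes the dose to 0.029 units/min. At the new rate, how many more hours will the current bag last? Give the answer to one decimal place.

Initial rate:
0.018 units/min × 60 min/hr = 1.08 units/hr
Concentration = 40 units ÷ 135 mL = 0.2962963 units/mL
Rate = 1.08 units/hr ÷ 0.2962963 units/mL = 3.645 mL/hr
Volume infused so far = 3.645 mL/hr × 16.7 hr = 60.8715 mL
Volume remaining = 135 − 60.8715 = 74.1285 mL
New rate:
0.029 units/min × 60 min/hr = 1.74 units/hr
Rate = 1.74 units/hr ÷ 0.2962963 units/mL = 5.8725 mL/hr
Time remaining = 74.1285 mL ÷ 5.8725 mL/hr = 12.62299 hr

12.6 hours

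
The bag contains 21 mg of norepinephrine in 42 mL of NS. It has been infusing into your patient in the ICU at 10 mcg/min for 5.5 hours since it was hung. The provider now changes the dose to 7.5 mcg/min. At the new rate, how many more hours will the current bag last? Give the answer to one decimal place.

39.3 hours

Initial rate:
10 mcg/min × 60 min/hr = 600 mcg/hr
Concentration = 21 mg ÷ 42 mL = 0.5 mg/mL = 500 mcg/mL
Rate = 600 mcg/hr ÷ 500 mcg/mL = 1.2 mL/hr
Volume infused so far = 1.2 mL/hr × 5.5 hr = 6.6 mL
Volume remaining = 42 − 6.6 = 35.4 mL
New rate:
7.5 mcg/min × 60 min/hr = 450 mcg/hr
Rate = 450 mcg/hr ÷ 500 mcg/mL = 0.9 mL/hr
Time remaining = 35.4 mL ÷ 0.9 mL/hr = 39.33333 hr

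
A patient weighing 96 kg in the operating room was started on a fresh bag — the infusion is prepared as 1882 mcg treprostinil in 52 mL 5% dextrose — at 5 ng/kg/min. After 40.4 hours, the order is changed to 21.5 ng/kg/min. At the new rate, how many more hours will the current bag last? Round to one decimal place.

Initial rate:
Dose = 5 ng/kg/min × 96 kg = 480 ng/min
480 ng/min × 60 min/hr = 28800 ng/hr
Concentration = 1882 mcg ÷ 52 mL = 36.19231 mcg/mL = 36192.31 ng/mL
Rate = 28800 ng/hr ÷ 36192.31 ng/mL = 0.7957492 mL/hr
Volume infused so far = 0.7957492 mL/hr × 40.4 hr = 32.14827 mL
Volume remaining = 52 − 32.14827 = 19.85173 mL
New rate:
Dose = 21.5 ng/kg/min × 96 kg = 2064 ng/min
2064 ng/min × 60 min/hr = 123840 ng/hr
Rate = 123840 ng/hr ÷ 36192.31 ng/mL = 3.421722 mL/hr
Time remaining = 19.85173 mL ÷ 3.421722 mL/hr = 5.80168 hr

5.8 hours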